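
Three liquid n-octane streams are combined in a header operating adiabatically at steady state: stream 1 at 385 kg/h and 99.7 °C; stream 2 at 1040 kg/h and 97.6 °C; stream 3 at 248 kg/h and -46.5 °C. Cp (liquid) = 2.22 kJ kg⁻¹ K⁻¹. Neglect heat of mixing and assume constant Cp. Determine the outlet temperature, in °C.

Adiabatic, steady state ⇒ Σ ṁᵢCp,ᵢ(T_out − Tᵢ) = 0
T_out = Σ ṁᵢCp,ᵢTᵢ / Σ ṁᵢCp,ᵢ
      = 284950 / 3714.1 = 76.722 °C

T_out = 76.7 °C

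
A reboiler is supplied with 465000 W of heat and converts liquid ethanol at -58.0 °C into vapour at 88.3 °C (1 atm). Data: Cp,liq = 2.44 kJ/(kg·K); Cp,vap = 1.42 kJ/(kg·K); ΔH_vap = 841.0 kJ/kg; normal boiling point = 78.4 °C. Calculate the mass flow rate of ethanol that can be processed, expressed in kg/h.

Δh = 2.44×(78.4−-58.0) + 841.0 + 1.42×(88.3−78.4) = 1187.9 kJ/kg
Q = 465000 W = 465 kJ/s = 1.674e+06 kJ/h
ṁ = Q/Δh = 1.674e+06 / 1187.9 = 1409.2 kg/h

ṁ = 1410 kg/h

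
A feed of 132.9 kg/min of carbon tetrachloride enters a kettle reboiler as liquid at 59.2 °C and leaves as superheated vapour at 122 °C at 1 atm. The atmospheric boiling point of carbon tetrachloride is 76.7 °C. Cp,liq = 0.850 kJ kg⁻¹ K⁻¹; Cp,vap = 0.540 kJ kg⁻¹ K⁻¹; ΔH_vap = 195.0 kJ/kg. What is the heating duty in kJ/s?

Q = 519 kJ/s

liquid 59.2→76.7 °C: 14.875 kJ/kg
vaporisation at 76.7 °C: 195 kJ/kg
vapour 76.7→122 °C: 24.462 kJ/kg
Δh = 14.875 + 195 + 24.462 = 234.34 kJ/kg
Q = ṁ·Δh = 132.9 kg/min × 234.34 kJ/kg = 31143 kJ/min
|Q| = 519.06 kW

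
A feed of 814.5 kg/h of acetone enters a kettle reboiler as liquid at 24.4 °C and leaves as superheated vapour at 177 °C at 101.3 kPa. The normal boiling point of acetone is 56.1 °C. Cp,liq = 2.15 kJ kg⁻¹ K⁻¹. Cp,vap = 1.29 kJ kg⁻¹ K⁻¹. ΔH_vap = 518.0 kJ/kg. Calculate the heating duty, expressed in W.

Q = 168000 W

liquid 24.4→56.1 °C: 68.155 kJ/kg
vaporisation at 56.1 °C: 518 kJ/kg
vapour 56.1→177 °C: 155.96 kJ/kg
Δh = 68.155 + 518 + 155.96 = 742.12 kJ/kg
Q = ṁ·Δh = 814.5 kg/h × 742.12 kJ/kg = 604450 kJ/h
|Q| = 167.9 kW = 167900 W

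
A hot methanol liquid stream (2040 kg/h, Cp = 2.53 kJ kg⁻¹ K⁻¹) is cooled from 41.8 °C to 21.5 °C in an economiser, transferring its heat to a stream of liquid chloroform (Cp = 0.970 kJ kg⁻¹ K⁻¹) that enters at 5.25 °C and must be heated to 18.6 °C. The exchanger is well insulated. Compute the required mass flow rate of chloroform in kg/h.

Heat released by hot stream: Q = 2040 × 2.53 × (41.8 − 21.5) = 104770 kJ/h
Energy balance on cold side (adiabatic exchanger): Q = ṁ_c·Cp_c·(T_c,out − T_c,in)
ṁ_c = 104770 / [0.970 × (18.6 − 5.25)] = 8090.8 kg/h

ṁ_c = 8090 kg/h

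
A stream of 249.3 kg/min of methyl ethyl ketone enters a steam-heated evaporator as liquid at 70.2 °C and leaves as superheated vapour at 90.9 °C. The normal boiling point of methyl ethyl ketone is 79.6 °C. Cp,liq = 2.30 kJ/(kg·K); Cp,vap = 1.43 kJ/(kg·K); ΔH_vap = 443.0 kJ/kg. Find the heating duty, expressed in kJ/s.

Q = 2000 kJ/s

liquid 70.2→79.6 °C: 21.62 kJ/kg
vaporisation at 79.6 °C: 443 kJ/kg
vapour 79.6→90.9 °C: 16.159 kJ/kg
Δh = 21.62 + 443 + 16.159 = 480.78 kJ/kg
Q = ṁ·Δh = 249.3 kg/min × 480.78 kJ/kg = 119860 kJ/min
|Q| = 1997.6 kW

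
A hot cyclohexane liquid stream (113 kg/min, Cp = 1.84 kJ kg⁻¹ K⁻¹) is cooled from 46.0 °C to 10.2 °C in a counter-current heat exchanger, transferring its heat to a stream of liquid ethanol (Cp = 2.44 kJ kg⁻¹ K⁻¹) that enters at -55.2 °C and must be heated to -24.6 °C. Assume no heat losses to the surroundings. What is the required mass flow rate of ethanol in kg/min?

Heat released by hot stream: Q = 113 × 1.84 × (46.0 − 10.2) = 7443.5 kJ/min
Energy balance on cold side (adiabatic exchanger): Q = ṁ_c·Cp_c·(T_c,out − T_c,in)
ṁ_c = 7443.5 / [2.44 × (-24.6 − -55.2)] = 99.694 kg/min

ṁ_c = 99.7 kg/min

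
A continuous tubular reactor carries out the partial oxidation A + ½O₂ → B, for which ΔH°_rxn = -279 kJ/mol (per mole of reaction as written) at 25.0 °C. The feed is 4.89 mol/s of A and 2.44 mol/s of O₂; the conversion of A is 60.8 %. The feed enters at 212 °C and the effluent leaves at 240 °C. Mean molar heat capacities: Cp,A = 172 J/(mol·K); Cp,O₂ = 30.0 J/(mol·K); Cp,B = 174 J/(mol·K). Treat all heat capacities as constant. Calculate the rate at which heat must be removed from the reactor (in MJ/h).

Extent of reaction ξ = 0.608 × 4.89 = 2.9731 mol/s
Reaction term: ξ·ΔH°_rxn = 2.9731 × -279 = -829.5 kJ/s
Sensible, feed 212→25 °C: -170.97 kJ/s
Outlet flows (mol/s): A 1.9169, O₂ 0.95344, B 2.9731
Sensible, products 25→240 °C: 188.26 kJ/s
Q = ΔH = -812.21 kJ/s = -812.21 kW
Heat removed = 2924 MJ/h

Q_out = 2920 MJ/h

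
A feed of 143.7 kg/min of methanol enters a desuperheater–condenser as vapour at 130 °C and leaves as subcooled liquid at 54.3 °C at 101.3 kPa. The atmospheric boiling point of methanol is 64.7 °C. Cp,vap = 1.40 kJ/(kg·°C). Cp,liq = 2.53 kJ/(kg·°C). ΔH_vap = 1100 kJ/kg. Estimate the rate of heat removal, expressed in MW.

Q_c = 2.92 MW

vapour 130→64.7 °C: -91.42 kJ/kg
condensation at 64.7 °C: -1100 kJ/kg
liquid 64.7→54.3 °C: -26.312 kJ/kg
Δh = -91.42 + -1100 + -26.312 = -1217.7 kJ/kg
Q = ṁ·Δh = 143.7 kg/min × -1217.7 kJ/kg = -174990 kJ/min
|Q| = 2916.5 kW = 2.9165 MW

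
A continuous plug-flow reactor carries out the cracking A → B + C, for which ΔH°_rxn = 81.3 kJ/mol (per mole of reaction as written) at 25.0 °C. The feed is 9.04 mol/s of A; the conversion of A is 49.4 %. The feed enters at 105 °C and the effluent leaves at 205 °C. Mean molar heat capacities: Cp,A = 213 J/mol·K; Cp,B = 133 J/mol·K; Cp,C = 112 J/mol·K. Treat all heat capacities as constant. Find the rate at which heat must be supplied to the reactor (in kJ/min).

Extent of reaction ξ = 0.494 × 9.04 = 4.4658 mol/s
Reaction term: ξ·ΔH°_rxn = 4.4658 × 81.3 = 363.07 kJ/s
Sensible, feed 105→25 °C: -154.04 kJ/s
Outlet flows (mol/s): A 4.5742, B 4.4658, C 4.4658
Sensible, products 25→205 °C: 372.32 kJ/s
Q = ΔH = 581.34 kJ/s = 581.34 kW
Heat supplied = 34880 kJ/min

Q_in = 34900 kJ/min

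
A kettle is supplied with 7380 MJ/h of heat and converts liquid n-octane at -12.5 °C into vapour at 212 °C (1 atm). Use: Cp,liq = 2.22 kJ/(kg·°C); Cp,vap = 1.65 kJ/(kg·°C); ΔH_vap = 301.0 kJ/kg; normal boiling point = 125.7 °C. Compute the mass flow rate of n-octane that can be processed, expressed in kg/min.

ṁ = 164 kg/min

Δh = 2.22×(125.7−-12.5) + 301.0 + 1.65×(212−125.7) = 750.2 kJ/kg
Q = 7380 MJ/h = 2050 kJ/s = 123000 kJ/min
ṁ = Q/Δh = 123000 / 750.2 = 163.96 kg/min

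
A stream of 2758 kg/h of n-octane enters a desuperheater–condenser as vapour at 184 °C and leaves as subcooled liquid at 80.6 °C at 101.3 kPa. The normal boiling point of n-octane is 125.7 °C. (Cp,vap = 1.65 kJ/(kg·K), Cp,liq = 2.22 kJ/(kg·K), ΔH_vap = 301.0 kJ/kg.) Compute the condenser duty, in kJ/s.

vapour 184→125.7 °C: -96.195 kJ/kg
condensation at 125.7 °C: -301 kJ/kg
liquid 125.7→80.6 °C: -100.12 kJ/kg
Δh = -96.195 + -301 + -100.12 = -497.32 kJ/kg
Q = ṁ·Δh = 2758 kg/h × -497.32 kJ/kg = -1.3716e+06 kJ/h
|Q| = 381 kW

Q_c = 381 kJ/s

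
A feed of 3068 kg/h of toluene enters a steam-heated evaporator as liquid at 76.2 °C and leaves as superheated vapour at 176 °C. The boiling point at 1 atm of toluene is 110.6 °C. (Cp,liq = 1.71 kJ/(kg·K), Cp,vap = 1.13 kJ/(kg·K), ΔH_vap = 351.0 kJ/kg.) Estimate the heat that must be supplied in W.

liquid 76.2→110.6 °C: 58.824 kJ/kg
vaporisation at 110.6 °C: 351 kJ/kg
vapour 110.6→176 °C: 73.902 kJ/kg
Δh = 58.824 + 351 + 73.902 = 483.73 kJ/kg
Q = ṁ·Δh = 3068 kg/h × 483.73 kJ/kg = 1.4841e+06 kJ/h
|Q| = 412.24 kW = 412240 W

Q = 412000 W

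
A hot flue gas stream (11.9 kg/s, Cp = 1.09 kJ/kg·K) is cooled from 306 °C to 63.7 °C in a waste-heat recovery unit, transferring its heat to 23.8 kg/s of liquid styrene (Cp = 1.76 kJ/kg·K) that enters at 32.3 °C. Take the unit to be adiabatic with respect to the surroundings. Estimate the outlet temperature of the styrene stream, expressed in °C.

Heat released by hot stream: Q = 11.9 × 1.09 × (306 − 63.7) = 3142.9 kJ/s
Energy balance on cold side (adiabatic exchanger): Q = ṁ_c·Cp_c·(T_c,out − T_c,in)
T_c,out = 32.3 + 3142.9/(23.8 × 1.76) = 107.33 °C

T_c,out = 107 °C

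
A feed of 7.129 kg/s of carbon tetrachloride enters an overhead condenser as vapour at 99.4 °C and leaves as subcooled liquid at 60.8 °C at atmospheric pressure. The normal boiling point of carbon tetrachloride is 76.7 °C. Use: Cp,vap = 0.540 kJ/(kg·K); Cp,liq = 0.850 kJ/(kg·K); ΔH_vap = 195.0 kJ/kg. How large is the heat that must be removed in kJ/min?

Q_c = 94400 kJ/min

vapour 99.4→76.7 °C: -12.258 kJ/kg
condensation at 76.7 °C: -195 kJ/kg
liquid 76.7→60.8 °C: -13.515 kJ/kg
Δh = -12.258 + -195 + -13.515 = -220.77 kJ/kg
Q = ṁ·Δh = 7.129 kg/s × -220.77 kJ/kg = -1573.9 kJ/s
|Q| = 1573.9 kW = 94433 kJ/min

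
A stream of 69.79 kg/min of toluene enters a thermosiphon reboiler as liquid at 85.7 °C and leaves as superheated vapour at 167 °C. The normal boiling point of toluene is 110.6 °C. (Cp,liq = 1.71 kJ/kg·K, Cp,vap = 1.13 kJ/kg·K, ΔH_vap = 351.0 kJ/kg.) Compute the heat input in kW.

liquid 85.7→110.6 °C: 42.579 kJ/kg
vaporisation at 110.6 °C: 351 kJ/kg
vapour 110.6→167 °C: 63.732 kJ/kg
Δh = 42.579 + 351 + 63.732 = 457.31 kJ/kg
Q = ṁ·Δh = 69.79 kg/min × 457.31 kJ/kg = 31916 kJ/min
|Q| = 531.93 kW

Q = 532 kW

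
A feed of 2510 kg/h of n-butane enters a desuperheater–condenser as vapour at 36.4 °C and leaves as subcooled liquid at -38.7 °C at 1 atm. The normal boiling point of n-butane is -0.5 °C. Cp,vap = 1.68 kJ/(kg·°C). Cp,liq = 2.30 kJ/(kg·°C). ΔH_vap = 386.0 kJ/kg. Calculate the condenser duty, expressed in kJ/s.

Q_c = 374 kJ/s

vapour 36.4→-0.5 °C: -61.992 kJ/kg
condensation at -0.5 °C: -386 kJ/kg
liquid -0.5→-38.7 °C: -87.86 kJ/kg
Δh = -61.992 + -386 + -87.86 = -535.85 kJ/kg
Q = ṁ·Δh = 2510 kg/h × -535.85 kJ/kg = -1.345e+06 kJ/h
|Q| = 373.61 kW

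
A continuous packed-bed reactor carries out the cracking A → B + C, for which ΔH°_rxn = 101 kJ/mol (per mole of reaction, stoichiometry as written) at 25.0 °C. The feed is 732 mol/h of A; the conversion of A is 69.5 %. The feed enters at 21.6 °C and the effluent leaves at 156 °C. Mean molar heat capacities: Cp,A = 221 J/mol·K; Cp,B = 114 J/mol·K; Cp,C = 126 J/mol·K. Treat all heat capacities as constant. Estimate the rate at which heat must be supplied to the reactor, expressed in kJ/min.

Q_in = 1240 kJ/min

Extent of reaction ξ = 0.695 × 732 = 508.74 mol/h
Reaction term: ξ·ΔH°_rxn = 508.74 × 101 = 51383 kJ/h
Sensible, feed 21.6→25 °C: 550.02 kJ/h
Outlet flows (mol/h): A 223.26, B 508.74, C 508.74
Sensible, products 25→156 °C: 22458 kJ/h
Q = ΔH = 74391 kJ/h = 20.664 kW
Heat supplied = 1239.9 kJ/min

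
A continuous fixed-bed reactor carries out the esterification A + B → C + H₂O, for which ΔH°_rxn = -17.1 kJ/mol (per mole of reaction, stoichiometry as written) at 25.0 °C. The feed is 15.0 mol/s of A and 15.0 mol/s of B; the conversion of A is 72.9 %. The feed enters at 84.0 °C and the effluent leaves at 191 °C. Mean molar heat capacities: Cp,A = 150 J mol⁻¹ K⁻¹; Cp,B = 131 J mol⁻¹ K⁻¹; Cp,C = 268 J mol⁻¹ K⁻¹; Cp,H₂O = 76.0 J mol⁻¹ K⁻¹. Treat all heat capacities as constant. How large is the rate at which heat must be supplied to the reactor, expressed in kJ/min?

Q_in = 22700 kJ/min

Extent of reaction ξ = 0.729 × 15.0 = 10.935 mol/s
Reaction term: ξ·ΔH°_rxn = 10.935 × -17.1 = -186.99 kJ/s
Sensible, feed 84.0→25 °C: -248.69 kJ/s
Outlet flows (mol/s): A 4.065, B 4.065, C 10.935, H₂O 10.935
Sensible, products 25→191 °C: 814.05 kJ/s
Q = ΔH = 378.37 kJ/s = 378.37 kW
Heat supplied = 22702 kJ/min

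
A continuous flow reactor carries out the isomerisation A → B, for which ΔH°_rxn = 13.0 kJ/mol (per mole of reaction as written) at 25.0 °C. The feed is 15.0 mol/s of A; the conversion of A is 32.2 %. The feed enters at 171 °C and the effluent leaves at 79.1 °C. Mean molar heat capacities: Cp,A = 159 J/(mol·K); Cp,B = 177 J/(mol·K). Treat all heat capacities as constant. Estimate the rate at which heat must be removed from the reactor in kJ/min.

Q_out = 9100 kJ/min

Extent of reaction ξ = 0.322 × 15.0 = 4.83 mol/s
Reaction term: ξ·ΔH°_rxn = 4.83 × 13.0 = 62.79 kJ/s
Sensible, feed 171→25 °C: -348.21 kJ/s
Outlet flows (mol/s): A 10.17, B 4.83
Sensible, products 25→79.1 °C: 133.73 kJ/s
Q = ΔH = -151.69 kJ/s = -151.69 kW
Heat removed = 9101.3 kJ/min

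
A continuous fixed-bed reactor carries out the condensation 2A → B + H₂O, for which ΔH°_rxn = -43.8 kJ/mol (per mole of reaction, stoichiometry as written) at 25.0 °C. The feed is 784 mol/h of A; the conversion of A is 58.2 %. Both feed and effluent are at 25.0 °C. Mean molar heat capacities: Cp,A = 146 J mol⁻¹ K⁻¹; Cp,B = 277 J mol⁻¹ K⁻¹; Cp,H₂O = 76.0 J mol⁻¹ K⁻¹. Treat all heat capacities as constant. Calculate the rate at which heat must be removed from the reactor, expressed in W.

Q_out = 2780 W

Extent of reaction ξ = 0.582 × 784 / 2 = 228.14 mol/h
Reaction term: ξ·ΔH°_rxn = 228.14 × -43.8 = -9992.7 kJ/h
Q = ΔH = -9992.7 kJ/h = -2.7758 kW
Heat removed = 2775.8 W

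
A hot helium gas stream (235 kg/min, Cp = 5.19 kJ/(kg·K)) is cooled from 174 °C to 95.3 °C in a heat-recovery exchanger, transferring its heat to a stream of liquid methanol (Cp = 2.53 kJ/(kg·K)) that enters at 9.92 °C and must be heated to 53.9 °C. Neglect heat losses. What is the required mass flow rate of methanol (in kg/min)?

ṁ_c = 863 kg/min

Heat released by hot stream: Q = 235 × 5.19 × (174 − 95.3) = 95986 kJ/min
Energy balance on cold side (adiabatic exchanger): Q = ṁ_c·Cp_c·(T_c,out − T_c,in)
ṁ_c = 95986 / [2.53 × (53.9 − 9.92)] = 862.65 kg/min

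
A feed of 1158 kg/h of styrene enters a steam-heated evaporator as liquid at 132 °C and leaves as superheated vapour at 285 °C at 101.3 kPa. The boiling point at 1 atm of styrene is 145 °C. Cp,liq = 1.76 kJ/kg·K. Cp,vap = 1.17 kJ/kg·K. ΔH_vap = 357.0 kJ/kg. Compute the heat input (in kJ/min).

Q = 10500 kJ/min

liquid 132→145 °C: 22.88 kJ/kg
vaporisation at 145 °C: 357 kJ/kg
vapour 145→285 °C: 163.8 kJ/kg
Δh = 22.88 + 357 + 163.8 = 543.68 kJ/kg
Q = ṁ·Δh = 1158 kg/h × 543.68 kJ/kg = 629580 kJ/h
|Q| = 174.88 kW = 10493 kJ/min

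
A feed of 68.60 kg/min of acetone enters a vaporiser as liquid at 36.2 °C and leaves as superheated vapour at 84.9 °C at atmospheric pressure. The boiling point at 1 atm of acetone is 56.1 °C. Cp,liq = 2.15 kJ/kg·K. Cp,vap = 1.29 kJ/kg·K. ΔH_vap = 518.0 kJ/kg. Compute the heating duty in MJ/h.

liquid 36.2→56.1 °C: 42.785 kJ/kg
vaporisation at 56.1 °C: 518 kJ/kg
vapour 56.1→84.9 °C: 37.152 kJ/kg
Δh = 42.785 + 518 + 37.152 = 597.94 kJ/kg
Q = ṁ·Δh = 68.60 kg/min × 597.94 kJ/kg = 41018 kJ/min
|Q| = 683.64 kW = 2461.1 MJ/h

Q = 2460 MJ/h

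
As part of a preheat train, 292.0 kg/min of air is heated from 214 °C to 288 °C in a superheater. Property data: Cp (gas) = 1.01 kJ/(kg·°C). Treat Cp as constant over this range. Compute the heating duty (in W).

Q = 364000 W

Q = ṁ·Cp·ΔT = 292.0 × 1.01 × (288 − 214) = 21824 kJ/min
Converting: 21824 / 60 s = 363.73 kW
Heating duty = 363730 W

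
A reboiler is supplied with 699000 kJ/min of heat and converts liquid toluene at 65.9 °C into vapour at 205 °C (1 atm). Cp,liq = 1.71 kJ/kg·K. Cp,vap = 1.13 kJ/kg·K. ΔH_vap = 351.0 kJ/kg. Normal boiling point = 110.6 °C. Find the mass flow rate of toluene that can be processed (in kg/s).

Δh = 1.71×(110.6−65.9) + 351.0 + 1.13×(205−110.6) = 534.11 kJ/kg
Q = 699000 kJ/min = 11650 kJ/s = 11650 kJ/s
ṁ = Q/Δh = 11650 / 534.11 = 21.812 kg/s

ṁ = 21.8 kg/s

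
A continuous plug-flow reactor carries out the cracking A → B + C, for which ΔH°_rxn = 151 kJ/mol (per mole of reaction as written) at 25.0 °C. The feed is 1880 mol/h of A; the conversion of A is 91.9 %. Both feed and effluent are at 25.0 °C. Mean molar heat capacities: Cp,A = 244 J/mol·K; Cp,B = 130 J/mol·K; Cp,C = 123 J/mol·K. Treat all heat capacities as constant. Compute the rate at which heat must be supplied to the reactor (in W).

Extent of reaction ξ = 0.919 × 1880 = 1727.7 mol/h
Reaction term: ξ·ΔH°_rxn = 1727.7 × 151 = 260890 kJ/h
Q = ΔH = 260890 kJ/h = 72.468 kW
Heat supplied = 72468 W

Q_in = 72500 W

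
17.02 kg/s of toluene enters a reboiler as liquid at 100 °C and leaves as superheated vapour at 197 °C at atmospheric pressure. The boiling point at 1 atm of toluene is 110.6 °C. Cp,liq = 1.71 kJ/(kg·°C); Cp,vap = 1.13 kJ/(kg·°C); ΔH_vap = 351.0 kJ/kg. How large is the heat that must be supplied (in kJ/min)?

Q = 477000 kJ/min

liquid 100→110.6 °C: 18.126 kJ/kg
vaporisation at 110.6 °C: 351 kJ/kg
vapour 110.6→197 °C: 97.632 kJ/kg
Δh = 18.126 + 351 + 97.632 = 466.76 kJ/kg
Q = ṁ·Δh = 17.02 kg/s × 466.76 kJ/kg = 7944.2 kJ/s
|Q| = 7944.2 kW = 476650 kJ/min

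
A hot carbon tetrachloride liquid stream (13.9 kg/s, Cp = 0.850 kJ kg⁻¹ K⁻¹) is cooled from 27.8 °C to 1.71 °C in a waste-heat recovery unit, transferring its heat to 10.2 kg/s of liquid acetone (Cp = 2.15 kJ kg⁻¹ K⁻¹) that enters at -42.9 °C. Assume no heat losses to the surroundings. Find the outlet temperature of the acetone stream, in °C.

T_c,out = -28.8 °C

Heat released by hot stream: Q = 13.9 × 0.850 × (27.8 − 1.71) = 308.25 kJ/s
Energy balance on cold side (adiabatic exchanger): Q = ṁ_c·Cp_c·(T_c,out − T_c,in)
T_c,out = -42.9 + 308.25/(10.2 × 2.15) = -28.844 °C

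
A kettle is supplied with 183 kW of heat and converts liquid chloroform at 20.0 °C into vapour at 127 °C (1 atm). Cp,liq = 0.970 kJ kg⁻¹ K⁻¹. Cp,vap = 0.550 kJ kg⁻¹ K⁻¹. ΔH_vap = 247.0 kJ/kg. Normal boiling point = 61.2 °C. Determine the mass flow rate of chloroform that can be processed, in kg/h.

ṁ = 2040 kg/h

Δh = 0.970×(61.2−20.0) + 247.0 + 0.550×(127−61.2) = 323.15 kJ/kg
Q = 183 kW = 183 kJ/s = 658800 kJ/h
ṁ = Q/Δh = 658800 / 323.15 = 2038.7 kg/h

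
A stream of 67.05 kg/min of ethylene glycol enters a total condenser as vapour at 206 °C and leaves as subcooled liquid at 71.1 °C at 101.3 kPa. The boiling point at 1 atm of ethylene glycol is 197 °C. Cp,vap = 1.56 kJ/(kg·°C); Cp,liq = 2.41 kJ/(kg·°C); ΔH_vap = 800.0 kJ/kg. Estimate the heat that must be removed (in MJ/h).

Q_c = 4500 MJ/h

vapour 206→197 °C: -14.04 kJ/kg
condensation at 197 °C: -800 kJ/kg
liquid 197→71.1 °C: -303.42 kJ/kg
Δh = -14.04 + -800 + -303.42 = -1117.5 kJ/kg
Q = ṁ·Δh = 67.05 kg/min × -1117.5 kJ/kg = -74926 kJ/min
|Q| = 1248.8 kW = 4495.5 MJ/h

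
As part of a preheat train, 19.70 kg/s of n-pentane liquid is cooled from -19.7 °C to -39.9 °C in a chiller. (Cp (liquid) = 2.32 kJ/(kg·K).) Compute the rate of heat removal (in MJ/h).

Q_c = 3320 MJ/h

Q = ṁ·Cp·ΔT = 19.70 × 2.32 × (-39.9 − -19.7) = -923.22 kJ/s
Cooling duty = 3323.6 MJ/h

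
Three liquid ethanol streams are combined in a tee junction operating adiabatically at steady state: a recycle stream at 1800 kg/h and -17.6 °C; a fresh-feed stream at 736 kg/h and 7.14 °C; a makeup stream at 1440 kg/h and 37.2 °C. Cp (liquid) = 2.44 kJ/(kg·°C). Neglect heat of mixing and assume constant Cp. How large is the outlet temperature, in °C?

T_out = 6.83 °C

No heat crosses the boundary, so H_out = H_in.
Σ ṁᵢCp,ᵢTᵢ = 1800×2.44×-17.6 + 736×2.44×7.14 + 1440×2.44×37.2 = 66229
Σ ṁᵢCp,ᵢ = 1800×2.44 + 736×2.44 + 1440×2.44 = 9701.4
T_out = 66229 / 9701.4 = 6.8267 °C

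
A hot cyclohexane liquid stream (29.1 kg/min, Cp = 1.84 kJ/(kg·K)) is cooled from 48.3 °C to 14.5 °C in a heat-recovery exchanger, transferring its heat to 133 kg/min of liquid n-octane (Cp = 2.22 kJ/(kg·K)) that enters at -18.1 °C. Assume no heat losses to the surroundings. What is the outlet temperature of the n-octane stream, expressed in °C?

Heat released by hot stream: Q = 29.1 × 1.84 × (48.3 − 14.5) = 1809.8 kJ/min
Energy balance on cold side (adiabatic exchanger): Q = ṁ_c·Cp_c·(T_c,out − T_c,in)
T_c,out = -18.1 + 1809.8/(133 × 2.22) = -11.971 °C

T_c,out = -12.0 °C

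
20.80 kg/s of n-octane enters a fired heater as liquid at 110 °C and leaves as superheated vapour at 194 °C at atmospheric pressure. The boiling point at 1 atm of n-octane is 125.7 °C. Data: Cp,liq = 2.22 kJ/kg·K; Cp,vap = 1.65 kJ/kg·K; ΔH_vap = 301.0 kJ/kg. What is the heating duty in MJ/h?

Q = 33600 MJ/h

liquid 110→125.7 °C: 34.854 kJ/kg
vaporisation at 125.7 °C: 301 kJ/kg
vapour 125.7→194 °C: 112.69 kJ/kg
Δh = 34.854 + 301 + 112.69 = 448.55 kJ/kg
Q = ṁ·Δh = 20.80 kg/s × 448.55 kJ/kg = 9329.8 kJ/s
|Q| = 9329.8 kW = 33587 MJ/h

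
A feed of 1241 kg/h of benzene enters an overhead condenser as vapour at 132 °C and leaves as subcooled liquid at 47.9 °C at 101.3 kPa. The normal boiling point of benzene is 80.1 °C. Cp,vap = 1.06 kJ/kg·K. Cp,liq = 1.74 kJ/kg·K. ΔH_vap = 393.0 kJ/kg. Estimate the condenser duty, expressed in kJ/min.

vapour 132→80.1 °C: -55.014 kJ/kg
condensation at 80.1 °C: -393 kJ/kg
liquid 80.1→47.9 °C: -56.028 kJ/kg
Δh = -55.014 + -393 + -56.028 = -504.04 kJ/kg
Q = ṁ·Δh = 1241 kg/h × -504.04 kJ/kg = -625520 kJ/h
|Q| = 173.75 kW = 10425 kJ/min

Q_c = 10400 kJ/min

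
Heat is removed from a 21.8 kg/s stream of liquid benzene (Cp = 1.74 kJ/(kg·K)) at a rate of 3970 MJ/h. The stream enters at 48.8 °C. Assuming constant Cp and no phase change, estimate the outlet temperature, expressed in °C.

Q = 3970 MJ/h = 1102.8 kJ/s
ΔT = Q/(ṁ·Cp) = 1102.8/(21.8×1.74) = 29.072 K
T_out = 48.8 − 29.072 = 19.728 °C

T_out = 19.7 °C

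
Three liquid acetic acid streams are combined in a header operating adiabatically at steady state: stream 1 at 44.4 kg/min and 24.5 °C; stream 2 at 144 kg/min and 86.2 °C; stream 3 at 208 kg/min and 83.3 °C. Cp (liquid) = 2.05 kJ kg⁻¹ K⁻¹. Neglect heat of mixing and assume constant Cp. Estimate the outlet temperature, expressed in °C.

T_out = 77.8 °C

Energy balance with Q = 0: Σ ṁᵢCp,ᵢ(T_out − Tᵢ) = 0
T_out = Σ ṁᵢCp,ᵢTᵢ / Σ ṁᵢCp,ᵢ
      = 63195 / 812.62 = 77.767 °C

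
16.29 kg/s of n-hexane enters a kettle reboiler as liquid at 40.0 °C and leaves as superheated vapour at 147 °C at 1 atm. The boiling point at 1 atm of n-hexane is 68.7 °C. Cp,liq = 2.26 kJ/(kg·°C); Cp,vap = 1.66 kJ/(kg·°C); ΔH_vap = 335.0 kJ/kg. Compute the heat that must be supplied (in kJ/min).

Q = 518000 kJ/min

liquid 40.0→68.7 °C: 64.862 kJ/kg
vaporisation at 68.7 °C: 335 kJ/kg
vapour 68.7→147 °C: 129.98 kJ/kg
Δh = 64.862 + 335 + 129.98 = 529.84 kJ/kg
Q = ṁ·Δh = 16.29 kg/s × 529.84 kJ/kg = 8631.1 kJ/s
|Q| = 8631.1 kW = 517870 kJ/min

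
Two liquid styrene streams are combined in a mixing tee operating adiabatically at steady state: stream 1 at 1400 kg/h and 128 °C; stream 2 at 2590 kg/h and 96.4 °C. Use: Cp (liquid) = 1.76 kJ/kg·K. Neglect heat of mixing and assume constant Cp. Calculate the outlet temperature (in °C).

Adiabatic, steady state ⇒ Σ ṁᵢCp,ᵢ(T_out − Tᵢ) = 0
Σ ṁᵢCp,ᵢTᵢ = 1400×1.76×128 + 2590×1.76×96.4 = 754820
Σ ṁᵢCp,ᵢ = 1400×1.76 + 2590×1.76 = 7022.4
T_out = 754820 / 7022.4 = 107.49 °C

T_out = 107 °C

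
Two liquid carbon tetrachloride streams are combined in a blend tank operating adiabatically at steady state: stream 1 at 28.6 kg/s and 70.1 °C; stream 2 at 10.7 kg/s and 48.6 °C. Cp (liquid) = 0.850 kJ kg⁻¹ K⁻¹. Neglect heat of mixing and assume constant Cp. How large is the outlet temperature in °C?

Energy balance with Q = 0: Σ ṁᵢCp,ᵢ(T_out − Tᵢ) = 0
T_out = Σ ṁᵢCp,ᵢTᵢ / Σ ṁᵢCp,ᵢ
      = 2146.1 / 33.405 = 64.246 °C

T_out = 64.2 °C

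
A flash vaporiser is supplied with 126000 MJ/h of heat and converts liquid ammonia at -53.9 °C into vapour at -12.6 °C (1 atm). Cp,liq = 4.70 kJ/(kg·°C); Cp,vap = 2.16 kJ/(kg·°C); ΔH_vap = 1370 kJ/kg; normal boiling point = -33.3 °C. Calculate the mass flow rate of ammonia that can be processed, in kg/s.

Δh = 4.70×(-33.3−-53.9) + 1370 + 2.16×(-12.6−-33.3) = 1511.5 kJ/kg
Q = 126000 MJ/h = 35000 kJ/s = 35000 kJ/s
ṁ = Q/Δh = 35000 / 1511.5 = 23.155 kg/s

ṁ = 23.2 kg/s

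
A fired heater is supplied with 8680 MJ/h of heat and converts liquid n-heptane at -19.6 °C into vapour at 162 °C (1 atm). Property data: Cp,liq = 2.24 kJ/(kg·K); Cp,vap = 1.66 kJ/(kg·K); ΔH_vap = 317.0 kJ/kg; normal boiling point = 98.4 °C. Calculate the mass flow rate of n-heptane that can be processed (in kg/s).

Δh = 2.24×(98.4−-19.6) + 317.0 + 1.66×(162−98.4) = 686.9 kJ/kg
Q = 8680 MJ/h = 2411.1 kJ/s = 2411.1 kJ/s
ṁ = Q/Δh = 2411.1 / 686.9 = 3.5102 kg/s

ṁ = 3.51 kg/s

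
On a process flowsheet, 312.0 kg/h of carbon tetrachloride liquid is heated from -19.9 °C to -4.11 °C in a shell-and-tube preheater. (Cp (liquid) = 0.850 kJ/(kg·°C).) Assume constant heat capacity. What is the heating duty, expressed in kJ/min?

Q = ṁ·Cp·ΔT = 312.0 × 0.850 × (-4.11 − -19.9) = 4187.5 kJ/h
Converting: 4187.5 / 3600 s = 1.1632 kW
Heating duty = 69.792 kJ/min

Q = 69.8 kJ/min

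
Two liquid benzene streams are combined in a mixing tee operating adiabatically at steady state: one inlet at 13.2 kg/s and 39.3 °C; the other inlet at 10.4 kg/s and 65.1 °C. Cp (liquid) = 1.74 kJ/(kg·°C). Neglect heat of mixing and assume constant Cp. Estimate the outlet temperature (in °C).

Energy balance with Q = 0: Σ ṁᵢCp,ᵢ(T_out − Tᵢ) = 0
Σ ṁᵢCp,ᵢTᵢ = 13.2×1.74×39.3 + 10.4×1.74×65.1 = 2080.7
Σ ṁᵢCp,ᵢ = 13.2×1.74 + 10.4×1.74 = 41.064
T_out = 2080.7 / 41.064 = 50.669 °C

T_out = 50.7 °C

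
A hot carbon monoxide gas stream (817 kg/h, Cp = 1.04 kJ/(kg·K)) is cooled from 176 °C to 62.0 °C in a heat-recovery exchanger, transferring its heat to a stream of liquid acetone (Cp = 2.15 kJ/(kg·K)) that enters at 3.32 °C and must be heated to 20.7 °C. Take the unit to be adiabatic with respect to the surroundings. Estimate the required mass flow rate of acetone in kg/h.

Heat released by hot stream: Q = 817 × 1.04 × (176 − 62.0) = 96864 kJ/h
Energy balance on cold side (adiabatic exchanger): Q = ṁ_c·Cp_c·(T_c,out − T_c,in)
ṁ_c = 96864 / [2.15 × (20.7 − 3.32)] = 2592.2 kg/h

ṁ_c = 2590 kg/h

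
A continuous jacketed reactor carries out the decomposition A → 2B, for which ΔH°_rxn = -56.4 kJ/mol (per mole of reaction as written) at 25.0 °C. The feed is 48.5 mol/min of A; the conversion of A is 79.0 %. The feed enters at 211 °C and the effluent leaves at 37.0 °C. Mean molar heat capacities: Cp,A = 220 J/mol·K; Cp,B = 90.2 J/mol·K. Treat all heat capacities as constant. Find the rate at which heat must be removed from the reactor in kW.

Q_out = 67.3 kW

Extent of reaction ξ = 0.790 × 48.5 = 38.315 mol/min
Reaction term: ξ·ΔH°_rxn = 38.315 × -56.4 = -2161 kJ/min
Sensible, feed 211→25 °C: -1984.6 kJ/min
Outlet flows (mol/min): A 10.185, B 76.63
Sensible, products 25→37.0 °C: 109.83 kJ/min
Q = ΔH = -4035.8 kJ/min = -67.263 kW
Heat removed = 67.263 kW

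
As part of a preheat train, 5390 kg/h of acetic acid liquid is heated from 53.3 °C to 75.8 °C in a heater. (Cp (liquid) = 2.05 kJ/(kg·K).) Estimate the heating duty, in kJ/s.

Q = 69.1 kJ/s

Q = ṁ·Cp·ΔT = 5390 × 2.05 × (75.8 − 53.3) = 248610 kJ/h
Converting: 248610 / 3600 s = 69.059 kW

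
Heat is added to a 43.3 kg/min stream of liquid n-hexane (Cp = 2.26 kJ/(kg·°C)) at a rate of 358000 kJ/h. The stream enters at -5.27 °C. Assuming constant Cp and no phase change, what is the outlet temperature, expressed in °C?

Q = 358000 kJ/h = 5966.7 kJ/min
ΔT = Q/(ṁ·Cp) = 5966.7/(43.3×2.26) = 60.973 K
T_out = -5.27 + 60.973 = 55.703 °C

T_out = 55.7 °C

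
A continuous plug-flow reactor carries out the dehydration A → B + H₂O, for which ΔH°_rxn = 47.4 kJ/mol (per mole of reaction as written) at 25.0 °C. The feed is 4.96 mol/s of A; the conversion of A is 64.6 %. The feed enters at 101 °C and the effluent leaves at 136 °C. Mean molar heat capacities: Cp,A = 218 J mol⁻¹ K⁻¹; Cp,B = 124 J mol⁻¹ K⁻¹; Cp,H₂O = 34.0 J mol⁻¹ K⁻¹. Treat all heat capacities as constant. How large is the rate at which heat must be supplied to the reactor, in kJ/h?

Q_in = 606000 kJ/h

Extent of reaction ξ = 0.646 × 4.96 = 3.2042 mol/s
Reaction term: ξ·ΔH°_rxn = 3.2042 × 47.4 = 151.88 kJ/s
Sensible, feed 101→25 °C: -82.177 kJ/s
Outlet flows (mol/s): A 1.7558, B 3.2042, H₂O 3.2042
Sensible, products 25→136 °C: 98.682 kJ/s
Q = ΔH = 168.38 kJ/s = 168.38 kW
Heat supplied = 606180 kJ/h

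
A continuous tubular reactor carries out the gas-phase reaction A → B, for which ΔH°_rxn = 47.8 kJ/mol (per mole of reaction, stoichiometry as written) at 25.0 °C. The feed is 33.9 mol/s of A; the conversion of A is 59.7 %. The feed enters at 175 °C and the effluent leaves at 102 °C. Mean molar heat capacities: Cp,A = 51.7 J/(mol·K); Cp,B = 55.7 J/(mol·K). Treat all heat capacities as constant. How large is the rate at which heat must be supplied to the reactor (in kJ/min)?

Extent of reaction ξ = 0.597 × 33.9 = 20.238 mol/s
Reaction term: ξ·ΔH°_rxn = 20.238 × 47.8 = 967.39 kJ/s
Sensible, feed 175→25 °C: -262.89 kJ/s
Outlet flows (mol/s): A 13.662, B 20.238
Sensible, products 25→102 °C: 141.19 kJ/s
Q = ΔH = 845.68 kJ/s = 845.68 kW
Heat supplied = 50741 kJ/min

Q_in = 50700 kJ/min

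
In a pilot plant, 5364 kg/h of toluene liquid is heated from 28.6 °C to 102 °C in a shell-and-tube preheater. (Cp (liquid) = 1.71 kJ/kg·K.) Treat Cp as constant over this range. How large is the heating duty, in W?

Q = 187000 W

Q = ṁ·Cp·ΔT = 5364 × 1.71 × (102 − 28.6) = 673260 kJ/h
Converting: 673260 / 3600 s = 187.02 kW
Heating duty = 187020 W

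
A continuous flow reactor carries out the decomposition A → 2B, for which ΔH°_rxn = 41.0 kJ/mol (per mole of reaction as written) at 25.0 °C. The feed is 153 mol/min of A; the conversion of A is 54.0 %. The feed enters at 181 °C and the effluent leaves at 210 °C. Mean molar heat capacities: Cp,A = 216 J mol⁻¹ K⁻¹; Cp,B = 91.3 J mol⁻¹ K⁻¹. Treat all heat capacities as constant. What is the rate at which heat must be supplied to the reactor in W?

Extent of reaction ξ = 0.540 × 153 = 82.62 mol/min
Reaction term: ξ·ΔH°_rxn = 82.62 × 41.0 = 3387.4 kJ/min
Sensible, feed 181→25 °C: -5155.5 kJ/min
Outlet flows (mol/min): A 70.38, B 165.24
Sensible, products 25→210 °C: 5603.4 kJ/min
Q = ΔH = 3835.3 kJ/min = 63.922 kW
Heat supplied = 63922 W

Q_in = 63900 W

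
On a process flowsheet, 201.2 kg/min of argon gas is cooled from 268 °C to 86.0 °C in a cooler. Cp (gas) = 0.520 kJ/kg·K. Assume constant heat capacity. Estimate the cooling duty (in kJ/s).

Q = ṁ·Cp·ΔT = 201.2 × 0.520 × (86.0 − 268) = -19042 kJ/min
Converting: 19042 / 60 s = 317.36 kW

Q_c = 317 kJ/s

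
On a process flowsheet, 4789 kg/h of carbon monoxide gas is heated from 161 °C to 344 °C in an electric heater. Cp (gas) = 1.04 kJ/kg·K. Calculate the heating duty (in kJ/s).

Q = 253 kJ/s

Q = ṁ·Cp·ΔT = 4789 × 1.04 × (344 − 161) = 911440 kJ/h
Converting: 911440 / 3600 s = 253.18 kW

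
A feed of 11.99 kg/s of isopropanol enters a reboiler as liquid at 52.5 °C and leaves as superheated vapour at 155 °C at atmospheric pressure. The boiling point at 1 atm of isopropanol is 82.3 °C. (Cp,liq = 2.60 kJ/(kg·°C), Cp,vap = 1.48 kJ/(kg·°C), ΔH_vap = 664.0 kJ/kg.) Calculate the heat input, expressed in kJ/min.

liquid 52.5→82.3 °C: 77.48 kJ/kg
vaporisation at 82.3 °C: 664 kJ/kg
vapour 82.3→155 °C: 107.6 kJ/kg
Δh = 77.48 + 664 + 107.6 = 849.08 kJ/kg
Q = ṁ·Δh = 11.99 kg/s × 849.08 kJ/kg = 10180 kJ/s
|Q| = 10180 kW = 610830 kJ/min

Q = 611000 kJ/min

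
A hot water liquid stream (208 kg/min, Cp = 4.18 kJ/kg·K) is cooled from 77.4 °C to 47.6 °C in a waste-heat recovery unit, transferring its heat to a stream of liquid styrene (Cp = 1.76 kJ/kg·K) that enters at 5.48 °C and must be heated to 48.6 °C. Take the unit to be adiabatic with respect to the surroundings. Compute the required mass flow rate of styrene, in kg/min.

ṁ_c = 341 kg/min

Heat released by hot stream: Q = 208 × 4.18 × (77.4 − 47.6) = 25909 kJ/min
Energy balance on cold side (adiabatic exchanger): Q = ṁ_c·Cp_c·(T_c,out − T_c,in)
ṁ_c = 25909 / [1.76 × (48.6 − 5.48)] = 341.4 kg/min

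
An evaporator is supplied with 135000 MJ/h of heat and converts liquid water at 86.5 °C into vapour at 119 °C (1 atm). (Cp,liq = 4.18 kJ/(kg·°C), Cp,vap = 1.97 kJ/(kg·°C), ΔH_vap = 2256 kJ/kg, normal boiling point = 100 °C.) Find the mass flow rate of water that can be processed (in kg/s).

Δh = 4.18×(100−86.5) + 2256 + 1.97×(119−100) = 2349.9 kJ/kg
Q = 135000 MJ/h = 37500 kJ/s = 37500 kJ/s
ṁ = Q/Δh = 37500 / 2349.9 = 15.958 kg/s

ṁ = 16.0 kg/s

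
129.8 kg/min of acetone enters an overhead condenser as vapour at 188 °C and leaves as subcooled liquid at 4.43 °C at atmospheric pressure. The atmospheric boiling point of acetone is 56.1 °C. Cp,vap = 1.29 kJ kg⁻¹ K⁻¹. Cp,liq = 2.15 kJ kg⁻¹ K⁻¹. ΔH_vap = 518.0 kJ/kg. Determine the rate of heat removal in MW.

vapour 188→56.1 °C: -170.15 kJ/kg
condensation at 56.1 °C: -518 kJ/kg
liquid 56.1→4.43 °C: -111.09 kJ/kg
Δh = -170.15 + -518 + -111.09 = -799.24 kJ/kg
Q = ṁ·Δh = 129.8 kg/min × -799.24 kJ/kg = -103740 kJ/min
|Q| = 1729 kW = 1.729 MW

Q_c = 1.73 MW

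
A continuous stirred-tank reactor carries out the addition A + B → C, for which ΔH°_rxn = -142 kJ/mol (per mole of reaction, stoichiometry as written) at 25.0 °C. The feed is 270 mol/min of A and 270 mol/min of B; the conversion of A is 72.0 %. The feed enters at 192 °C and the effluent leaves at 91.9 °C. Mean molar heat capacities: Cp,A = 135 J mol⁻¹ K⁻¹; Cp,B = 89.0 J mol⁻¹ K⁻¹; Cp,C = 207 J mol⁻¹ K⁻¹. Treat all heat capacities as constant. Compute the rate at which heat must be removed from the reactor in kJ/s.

Q_out = 565 kJ/s

Extent of reaction ξ = 0.720 × 270 = 194.4 mol/min
Reaction term: ξ·ΔH°_rxn = 194.4 × -142 = -27605 kJ/min
Sensible, feed 192→25 °C: -10100 kJ/min
Outlet flows (mol/min): A 75.6, B 75.6, C 194.4
Sensible, products 25→91.9 °C: 3825 kJ/min
Q = ΔH = -33880 kJ/min = -564.67 kW
Heat removed = 564.67 kJ/s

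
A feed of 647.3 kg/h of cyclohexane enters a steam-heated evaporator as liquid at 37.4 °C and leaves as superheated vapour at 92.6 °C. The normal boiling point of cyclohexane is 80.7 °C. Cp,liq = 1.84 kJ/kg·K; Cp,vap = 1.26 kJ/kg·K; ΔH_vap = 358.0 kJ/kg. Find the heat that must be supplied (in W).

liquid 37.4→80.7 °C: 79.672 kJ/kg
vaporisation at 80.7 °C: 358 kJ/kg
vapour 80.7→92.6 °C: 14.994 kJ/kg
Δh = 79.672 + 358 + 14.994 = 452.67 kJ/kg
Q = ṁ·Δh = 647.3 kg/h × 452.67 kJ/kg = 293010 kJ/h
|Q| = 81.392 kW = 81392 W

Q = 81400 W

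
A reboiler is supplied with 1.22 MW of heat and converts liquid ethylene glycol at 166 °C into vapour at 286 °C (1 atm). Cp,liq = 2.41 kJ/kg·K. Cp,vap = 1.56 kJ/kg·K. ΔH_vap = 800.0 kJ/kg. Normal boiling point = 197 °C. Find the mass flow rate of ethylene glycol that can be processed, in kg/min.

ṁ = 72.2 kg/min

Δh = 2.41×(197−166) + 800.0 + 1.56×(286−197) = 1013.6 kJ/kg
Q = 1.22 MW = 1220 kJ/s = 73200 kJ/min
ṁ = Q/Δh = 73200 / 1013.6 = 72.221 kg/min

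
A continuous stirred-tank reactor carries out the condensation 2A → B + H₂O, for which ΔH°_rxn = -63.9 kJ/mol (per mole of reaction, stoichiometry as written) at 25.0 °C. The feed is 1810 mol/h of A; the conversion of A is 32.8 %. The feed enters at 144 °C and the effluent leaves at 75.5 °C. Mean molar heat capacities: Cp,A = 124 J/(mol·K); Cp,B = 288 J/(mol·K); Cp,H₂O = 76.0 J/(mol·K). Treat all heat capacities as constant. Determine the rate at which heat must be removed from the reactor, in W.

Extent of reaction ξ = 0.328 × 1810 / 2 = 296.84 mol/h
Reaction term: ξ·ΔH°_rxn = 296.84 × -63.9 = -18968 kJ/h
Sensible, feed 144→25 °C: -26708 kJ/h
Outlet flows (mol/h): A 1216.3, B 296.84, H₂O 296.84
Sensible, products 25→75.5 °C: 13073 kJ/h
Q = ΔH = -32603 kJ/h = -9.0565 kW
Heat removed = 9056.5 W

Q_out = 9060 W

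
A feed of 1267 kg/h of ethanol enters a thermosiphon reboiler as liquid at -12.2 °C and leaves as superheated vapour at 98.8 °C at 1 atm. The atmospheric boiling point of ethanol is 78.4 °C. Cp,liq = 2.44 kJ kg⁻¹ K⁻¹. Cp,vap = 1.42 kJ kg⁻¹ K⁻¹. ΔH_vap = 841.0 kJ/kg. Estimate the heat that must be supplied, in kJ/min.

liquid -12.2→78.4 °C: 221.06 kJ/kg
vaporisation at 78.4 °C: 841 kJ/kg
vapour 78.4→98.8 °C: 28.968 kJ/kg
Δh = 221.06 + 841 + 28.968 = 1091 kJ/kg
Q = ṁ·Δh = 1267 kg/h × 1091 kJ/kg = 1.3823e+06 kJ/h
|Q| = 383.98 kW = 23039 kJ/min

Q = 23000 kJ/min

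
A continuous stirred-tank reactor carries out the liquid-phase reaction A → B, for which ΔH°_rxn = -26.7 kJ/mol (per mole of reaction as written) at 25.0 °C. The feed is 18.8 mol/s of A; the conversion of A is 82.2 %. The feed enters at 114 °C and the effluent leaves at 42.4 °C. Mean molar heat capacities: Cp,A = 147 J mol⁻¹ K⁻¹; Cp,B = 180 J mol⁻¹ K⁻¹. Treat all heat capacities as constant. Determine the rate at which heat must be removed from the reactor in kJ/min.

Q_out = 36100 kJ/min

Extent of reaction ξ = 0.822 × 18.8 = 15.454 mol/s
Reaction term: ξ·ΔH°_rxn = 15.454 × -26.7 = -412.61 kJ/s
Sensible, feed 114→25 °C: -245.96 kJ/s
Outlet flows (mol/s): A 3.3464, B 15.454
Sensible, products 25→42.4 °C: 56.96 kJ/s
Q = ΔH = -601.61 kJ/s = -601.61 kW
Heat removed = 36097 kJ/min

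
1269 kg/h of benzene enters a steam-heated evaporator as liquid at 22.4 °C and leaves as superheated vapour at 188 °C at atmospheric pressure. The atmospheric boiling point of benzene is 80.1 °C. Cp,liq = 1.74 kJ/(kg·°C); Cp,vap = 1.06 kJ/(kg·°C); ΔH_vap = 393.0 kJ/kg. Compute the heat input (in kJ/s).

Q = 214 kJ/s

liquid 22.4→80.1 °C: 100.4 kJ/kg
vaporisation at 80.1 °C: 393 kJ/kg
vapour 80.1→188 °C: 114.37 kJ/kg
Δh = 100.4 + 393 + 114.37 = 607.77 kJ/kg
Q = ṁ·Δh = 1269 kg/h × 607.77 kJ/kg = 771260 kJ/h
|Q| = 214.24 kW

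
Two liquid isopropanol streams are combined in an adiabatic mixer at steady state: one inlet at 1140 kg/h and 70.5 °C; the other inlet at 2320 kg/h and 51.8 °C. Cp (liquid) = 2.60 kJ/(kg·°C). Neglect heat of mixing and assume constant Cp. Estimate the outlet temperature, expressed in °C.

T_out = 58.0 °C

No heat crosses the boundary, so H_out = H_in.
T_out = Σ ṁᵢCp,ᵢTᵢ / Σ ṁᵢCp,ᵢ
      = 521420 / 8996 = 57.961 °C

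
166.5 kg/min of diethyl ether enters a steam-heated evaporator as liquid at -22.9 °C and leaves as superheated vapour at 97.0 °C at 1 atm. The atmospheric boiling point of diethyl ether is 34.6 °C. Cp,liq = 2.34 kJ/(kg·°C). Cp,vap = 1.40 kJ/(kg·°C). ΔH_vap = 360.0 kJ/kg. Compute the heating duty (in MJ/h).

Q = 5810 MJ/h

liquid -22.9→34.6 °C: 134.55 kJ/kg
vaporisation at 34.6 °C: 360 kJ/kg
vapour 34.6→97.0 °C: 87.36 kJ/kg
Δh = 134.55 + 360 + 87.36 = 581.91 kJ/kg
Q = ṁ·Δh = 166.5 kg/min × 581.91 kJ/kg = 96888 kJ/min
|Q| = 1614.8 kW = 5813.3 MJ/h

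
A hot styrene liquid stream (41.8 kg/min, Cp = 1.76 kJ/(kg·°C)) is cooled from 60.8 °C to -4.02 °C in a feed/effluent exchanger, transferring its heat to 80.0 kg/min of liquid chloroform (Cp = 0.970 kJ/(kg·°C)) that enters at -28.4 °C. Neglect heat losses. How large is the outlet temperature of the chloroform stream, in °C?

Heat released by hot stream: Q = 41.8 × 1.76 × (60.8 − -4.02) = 4768.7 kJ/min
Energy balance on cold side (adiabatic exchanger): Q = ṁ_c·Cp_c·(T_c,out − T_c,in)
T_c,out = -28.4 + 4768.7/(80.0 × 0.970) = 33.052 °C

T_c,out = 33.1 °C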